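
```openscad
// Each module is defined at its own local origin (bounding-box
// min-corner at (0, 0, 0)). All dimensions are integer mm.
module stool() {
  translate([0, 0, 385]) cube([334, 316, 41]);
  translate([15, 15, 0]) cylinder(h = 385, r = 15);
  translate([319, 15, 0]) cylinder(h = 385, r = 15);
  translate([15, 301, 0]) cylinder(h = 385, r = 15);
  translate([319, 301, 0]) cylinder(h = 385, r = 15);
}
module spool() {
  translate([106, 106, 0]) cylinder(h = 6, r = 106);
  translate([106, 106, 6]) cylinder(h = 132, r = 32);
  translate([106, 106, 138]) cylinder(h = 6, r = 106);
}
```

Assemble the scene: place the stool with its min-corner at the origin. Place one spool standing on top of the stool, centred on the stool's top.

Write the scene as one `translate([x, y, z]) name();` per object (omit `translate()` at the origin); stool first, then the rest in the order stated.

stool();
translate([61, 52, 426]) spool();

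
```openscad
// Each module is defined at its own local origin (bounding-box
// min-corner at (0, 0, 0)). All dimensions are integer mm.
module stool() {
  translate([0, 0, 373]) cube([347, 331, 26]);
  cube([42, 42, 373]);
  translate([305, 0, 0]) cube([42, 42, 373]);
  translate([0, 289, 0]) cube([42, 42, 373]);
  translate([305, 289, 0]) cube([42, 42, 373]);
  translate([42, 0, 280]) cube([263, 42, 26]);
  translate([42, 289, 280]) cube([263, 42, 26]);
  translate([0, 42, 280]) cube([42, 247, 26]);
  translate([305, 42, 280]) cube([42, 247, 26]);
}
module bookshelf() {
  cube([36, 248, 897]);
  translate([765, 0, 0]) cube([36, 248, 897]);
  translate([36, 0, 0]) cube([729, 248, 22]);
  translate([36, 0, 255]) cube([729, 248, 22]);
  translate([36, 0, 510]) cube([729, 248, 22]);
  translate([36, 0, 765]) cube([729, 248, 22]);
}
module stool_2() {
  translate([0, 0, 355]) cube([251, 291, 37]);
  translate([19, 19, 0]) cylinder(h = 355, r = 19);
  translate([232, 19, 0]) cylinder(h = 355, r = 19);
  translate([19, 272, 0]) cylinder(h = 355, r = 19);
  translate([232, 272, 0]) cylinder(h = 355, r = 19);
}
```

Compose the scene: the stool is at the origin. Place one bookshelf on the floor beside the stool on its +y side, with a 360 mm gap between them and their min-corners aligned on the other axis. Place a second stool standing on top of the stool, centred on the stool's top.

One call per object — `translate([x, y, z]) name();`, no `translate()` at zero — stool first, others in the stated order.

stool();
translate([0, 691, 0]) bookshelf();
translate([48, 20, 399]) stool_2();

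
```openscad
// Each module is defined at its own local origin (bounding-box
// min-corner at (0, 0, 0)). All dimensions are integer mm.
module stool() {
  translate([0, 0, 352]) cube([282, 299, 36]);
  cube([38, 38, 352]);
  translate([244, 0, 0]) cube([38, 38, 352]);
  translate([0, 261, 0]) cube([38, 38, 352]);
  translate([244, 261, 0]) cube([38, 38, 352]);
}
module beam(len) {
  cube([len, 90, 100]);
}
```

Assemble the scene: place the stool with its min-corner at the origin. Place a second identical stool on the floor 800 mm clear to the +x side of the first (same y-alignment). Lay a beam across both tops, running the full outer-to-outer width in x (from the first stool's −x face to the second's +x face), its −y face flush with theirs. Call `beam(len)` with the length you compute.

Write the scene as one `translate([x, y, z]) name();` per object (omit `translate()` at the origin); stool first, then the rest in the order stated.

stool();
translate([1082, 0, 0]) stool();
translate([0, 0, 388]) beam(1364);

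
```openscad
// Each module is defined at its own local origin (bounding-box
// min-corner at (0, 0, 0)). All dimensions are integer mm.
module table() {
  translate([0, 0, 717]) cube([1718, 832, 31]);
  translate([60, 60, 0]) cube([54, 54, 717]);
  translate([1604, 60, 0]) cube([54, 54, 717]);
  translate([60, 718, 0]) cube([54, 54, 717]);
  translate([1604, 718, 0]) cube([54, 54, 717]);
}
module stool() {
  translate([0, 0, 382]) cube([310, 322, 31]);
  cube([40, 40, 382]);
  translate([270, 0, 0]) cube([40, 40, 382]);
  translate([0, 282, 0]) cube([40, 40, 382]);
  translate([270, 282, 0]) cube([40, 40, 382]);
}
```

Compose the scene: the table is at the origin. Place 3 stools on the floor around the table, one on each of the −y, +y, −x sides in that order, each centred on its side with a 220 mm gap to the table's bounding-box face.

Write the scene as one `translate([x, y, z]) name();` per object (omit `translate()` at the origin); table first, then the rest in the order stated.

table();
translate([704, -542, 0]) stool();
translate([704, 1052, 0]) stool();
translate([-530, 255, 0]) stool();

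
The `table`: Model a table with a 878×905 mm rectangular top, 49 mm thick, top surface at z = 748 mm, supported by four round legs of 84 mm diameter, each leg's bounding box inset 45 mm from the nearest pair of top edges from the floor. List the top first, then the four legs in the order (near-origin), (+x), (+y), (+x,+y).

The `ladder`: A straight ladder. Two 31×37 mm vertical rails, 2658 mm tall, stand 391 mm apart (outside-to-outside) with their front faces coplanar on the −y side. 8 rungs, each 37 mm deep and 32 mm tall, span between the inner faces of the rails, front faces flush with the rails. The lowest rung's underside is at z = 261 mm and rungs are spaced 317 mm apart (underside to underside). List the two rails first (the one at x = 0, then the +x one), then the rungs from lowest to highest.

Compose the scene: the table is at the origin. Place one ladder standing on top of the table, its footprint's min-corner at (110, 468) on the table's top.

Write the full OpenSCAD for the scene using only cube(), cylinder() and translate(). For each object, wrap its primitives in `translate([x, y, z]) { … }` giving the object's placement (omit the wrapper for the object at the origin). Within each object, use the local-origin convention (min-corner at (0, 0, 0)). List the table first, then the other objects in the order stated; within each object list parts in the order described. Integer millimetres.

translate([0, 0, 699]) cube([878, 905, 49]);
translate([87, 87, 0]) cylinder(h = 699, r = 42);
translate([791, 87, 0]) cylinder(h = 699, r = 42);
translate([87, 818, 0]) cylinder(h = 699, r = 42);
translate([791, 818, 0]) cylinder(h = 699, r = 42);
translate([110, 468, 748]) {
  cube([31, 37, 2658]);
  translate([360, 0, 0]) cube([31, 37, 2658]);
  translate([31, 0, 261]) cube([329, 37, 32]);
  translate([31, 0, 578]) cube([329, 37, 32]);
  translate([31, 0, 895]) cube([329, 37, 32]);
  translate([31, 0, 1212]) cube([329, 37, 32]);
  translate([31, 0, 1529]) cube([329, 37, 32]);
  translate([31, 0, 1846]) cube([329, 37, 32]);
  translate([31, 0, 2163]) cube([329, 37, 32]);
  translate([31, 0, 2480]) cube([329, 37, 32]);
}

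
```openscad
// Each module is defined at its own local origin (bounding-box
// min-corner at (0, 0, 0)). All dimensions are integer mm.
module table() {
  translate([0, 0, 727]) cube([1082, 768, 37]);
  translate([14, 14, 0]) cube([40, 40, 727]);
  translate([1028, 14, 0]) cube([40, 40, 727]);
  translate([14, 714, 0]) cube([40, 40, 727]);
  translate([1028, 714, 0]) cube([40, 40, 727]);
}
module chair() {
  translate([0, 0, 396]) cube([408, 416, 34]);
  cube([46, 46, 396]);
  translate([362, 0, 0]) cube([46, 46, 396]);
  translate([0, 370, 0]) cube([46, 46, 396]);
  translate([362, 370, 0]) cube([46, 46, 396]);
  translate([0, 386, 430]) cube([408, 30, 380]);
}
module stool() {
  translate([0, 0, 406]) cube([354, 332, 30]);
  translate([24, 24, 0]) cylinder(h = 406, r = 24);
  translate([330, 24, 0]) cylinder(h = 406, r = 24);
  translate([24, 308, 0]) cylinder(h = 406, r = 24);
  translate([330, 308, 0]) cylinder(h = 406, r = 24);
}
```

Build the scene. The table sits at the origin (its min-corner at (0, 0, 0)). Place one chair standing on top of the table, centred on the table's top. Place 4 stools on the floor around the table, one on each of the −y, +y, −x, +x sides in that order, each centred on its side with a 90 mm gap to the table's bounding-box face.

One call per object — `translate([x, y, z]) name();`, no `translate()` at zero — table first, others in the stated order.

table();
translate([337, 176, 764]) chair();
translate([364, -422, 0]) stool();
translate([364, 858, 0]) stool();
translate([-444, 218, 0]) stool();
translate([1172, 218, 0]) stool();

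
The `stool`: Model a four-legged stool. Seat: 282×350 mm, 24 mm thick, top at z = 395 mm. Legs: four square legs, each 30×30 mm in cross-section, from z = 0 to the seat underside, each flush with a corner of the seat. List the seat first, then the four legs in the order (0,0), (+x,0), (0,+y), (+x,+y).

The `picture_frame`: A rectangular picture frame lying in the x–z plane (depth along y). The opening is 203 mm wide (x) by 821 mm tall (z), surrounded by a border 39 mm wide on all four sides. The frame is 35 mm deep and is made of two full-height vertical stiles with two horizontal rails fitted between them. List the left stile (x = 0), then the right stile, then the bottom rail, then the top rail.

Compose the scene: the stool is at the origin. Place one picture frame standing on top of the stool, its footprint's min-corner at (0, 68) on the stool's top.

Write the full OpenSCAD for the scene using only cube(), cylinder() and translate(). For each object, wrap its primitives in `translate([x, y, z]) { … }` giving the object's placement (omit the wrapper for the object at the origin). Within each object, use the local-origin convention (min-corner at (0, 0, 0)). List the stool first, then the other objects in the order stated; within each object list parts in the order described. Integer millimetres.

translate([0, 0, 371]) cube([282, 350, 24]);
cube([30, 30, 371]);
translate([252, 0, 0]) cube([30, 30, 371]);
translate([0, 320, 0]) cube([30, 30, 371]);
translate([252, 320, 0]) cube([30, 30, 371]);
translate([0, 68, 395]) {
  cube([39, 35, 899]);
  translate([242, 0, 0]) cube([39, 35, 899]);
  translate([39, 0, 0]) cube([203, 35, 39]);
  translate([39, 0, 860]) cube([203, 35, 39]);
}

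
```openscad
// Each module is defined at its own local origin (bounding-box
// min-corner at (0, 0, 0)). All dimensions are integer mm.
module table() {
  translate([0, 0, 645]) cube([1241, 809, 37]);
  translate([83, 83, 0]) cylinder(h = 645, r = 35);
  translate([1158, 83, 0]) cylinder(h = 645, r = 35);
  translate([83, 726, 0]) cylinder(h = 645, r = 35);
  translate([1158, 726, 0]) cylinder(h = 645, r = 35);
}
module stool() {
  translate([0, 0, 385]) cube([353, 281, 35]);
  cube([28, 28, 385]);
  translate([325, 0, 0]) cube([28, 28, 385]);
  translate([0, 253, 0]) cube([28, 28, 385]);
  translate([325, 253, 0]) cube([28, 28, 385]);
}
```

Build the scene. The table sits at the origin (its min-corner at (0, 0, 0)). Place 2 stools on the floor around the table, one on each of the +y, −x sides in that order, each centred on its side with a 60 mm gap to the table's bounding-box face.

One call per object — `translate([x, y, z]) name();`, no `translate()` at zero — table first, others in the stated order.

table();
translate([444, 869, 0]) stool();
translate([-413, 264, 0]) stool();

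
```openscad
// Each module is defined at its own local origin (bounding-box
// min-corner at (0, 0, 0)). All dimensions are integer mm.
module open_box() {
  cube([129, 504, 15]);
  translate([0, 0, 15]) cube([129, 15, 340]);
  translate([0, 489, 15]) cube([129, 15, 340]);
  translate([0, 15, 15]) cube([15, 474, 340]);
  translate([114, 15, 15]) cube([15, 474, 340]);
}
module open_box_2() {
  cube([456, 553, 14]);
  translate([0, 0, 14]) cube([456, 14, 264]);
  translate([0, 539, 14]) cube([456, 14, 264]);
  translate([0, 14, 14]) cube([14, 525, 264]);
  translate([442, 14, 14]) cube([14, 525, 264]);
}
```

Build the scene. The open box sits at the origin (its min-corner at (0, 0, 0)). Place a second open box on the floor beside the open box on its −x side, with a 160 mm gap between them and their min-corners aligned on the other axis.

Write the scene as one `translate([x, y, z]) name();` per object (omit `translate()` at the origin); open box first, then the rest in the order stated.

open_box();
translate([-616, 0, 0]) open_box_2();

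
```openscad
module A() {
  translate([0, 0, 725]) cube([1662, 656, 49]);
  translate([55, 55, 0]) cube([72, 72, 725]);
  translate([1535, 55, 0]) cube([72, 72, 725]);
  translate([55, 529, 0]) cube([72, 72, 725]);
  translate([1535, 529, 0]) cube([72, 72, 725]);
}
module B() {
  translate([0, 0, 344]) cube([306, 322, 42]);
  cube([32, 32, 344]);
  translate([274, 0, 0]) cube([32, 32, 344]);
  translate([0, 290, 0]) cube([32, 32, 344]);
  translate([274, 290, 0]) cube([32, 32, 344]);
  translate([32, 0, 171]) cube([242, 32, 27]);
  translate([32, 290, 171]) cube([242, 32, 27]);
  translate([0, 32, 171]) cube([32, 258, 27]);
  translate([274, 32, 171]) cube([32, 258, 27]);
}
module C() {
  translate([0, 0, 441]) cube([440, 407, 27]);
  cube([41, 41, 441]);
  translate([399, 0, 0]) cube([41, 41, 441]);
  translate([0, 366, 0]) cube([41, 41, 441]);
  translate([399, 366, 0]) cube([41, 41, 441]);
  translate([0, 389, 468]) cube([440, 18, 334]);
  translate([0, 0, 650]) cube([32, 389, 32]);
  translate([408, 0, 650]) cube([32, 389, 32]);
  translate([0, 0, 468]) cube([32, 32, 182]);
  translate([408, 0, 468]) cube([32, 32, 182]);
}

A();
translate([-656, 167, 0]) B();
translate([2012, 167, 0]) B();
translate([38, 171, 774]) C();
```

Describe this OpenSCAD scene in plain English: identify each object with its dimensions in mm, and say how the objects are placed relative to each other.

A is a table with a 1662×656 mm rectangular top, 49 mm thick, top surface at z = 774 mm, supported by four 72×72 mm square legs, each inset 55 mm from the nearest pair of top edges, running from the floor.

B is a four-legged stool. The seat is a 306×322×42 mm slab whose top surface is at z = 386 mm; four square legs, each 32×32 mm in cross-section, run from the floor (z = 0) to the underside of the seat, each flush with a corner of the seat. Four stretchers, 32 mm wide and 27 mm tall, connect adjacent legs with their undersides at z = 171 mm, each running between the inner faces of the legs it joins and aligned with the legs' outer faces on the other axis.

C is a chair: 440×407 mm seat, 27 mm thick, top at z = 468 mm, on four 41 mm square corner legs flush with the seat edges. A 18 mm thick backrest slab spans the full seat width, extending 334 mm above the seat top, its back face flush with the seat's +y edge. Two armrests of 32×32 mm section run along each side from the seat's front edge to the front of the backrest, top faces 214 mm above the seat top and outer faces flush with the seat's x-edges; a 32×32 mm post under the front of each armrest stands on the seat at the front corner.

Two stools sit around the table at the −x, +x sides. The chair is on top of the table.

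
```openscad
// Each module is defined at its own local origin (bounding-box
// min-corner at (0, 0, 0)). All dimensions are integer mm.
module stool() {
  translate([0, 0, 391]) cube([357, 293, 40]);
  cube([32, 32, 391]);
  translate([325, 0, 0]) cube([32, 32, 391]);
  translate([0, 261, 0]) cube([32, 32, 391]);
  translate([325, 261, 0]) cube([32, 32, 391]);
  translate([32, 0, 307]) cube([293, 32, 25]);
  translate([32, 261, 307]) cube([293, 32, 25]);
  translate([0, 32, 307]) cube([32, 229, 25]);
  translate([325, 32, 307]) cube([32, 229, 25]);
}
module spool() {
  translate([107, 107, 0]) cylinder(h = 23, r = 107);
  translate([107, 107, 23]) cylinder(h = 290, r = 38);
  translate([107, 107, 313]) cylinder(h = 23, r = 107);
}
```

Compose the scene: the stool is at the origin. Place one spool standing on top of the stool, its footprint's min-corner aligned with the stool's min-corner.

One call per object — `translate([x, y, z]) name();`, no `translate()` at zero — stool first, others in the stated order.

stool();
translate([0, 0, 431]) spool();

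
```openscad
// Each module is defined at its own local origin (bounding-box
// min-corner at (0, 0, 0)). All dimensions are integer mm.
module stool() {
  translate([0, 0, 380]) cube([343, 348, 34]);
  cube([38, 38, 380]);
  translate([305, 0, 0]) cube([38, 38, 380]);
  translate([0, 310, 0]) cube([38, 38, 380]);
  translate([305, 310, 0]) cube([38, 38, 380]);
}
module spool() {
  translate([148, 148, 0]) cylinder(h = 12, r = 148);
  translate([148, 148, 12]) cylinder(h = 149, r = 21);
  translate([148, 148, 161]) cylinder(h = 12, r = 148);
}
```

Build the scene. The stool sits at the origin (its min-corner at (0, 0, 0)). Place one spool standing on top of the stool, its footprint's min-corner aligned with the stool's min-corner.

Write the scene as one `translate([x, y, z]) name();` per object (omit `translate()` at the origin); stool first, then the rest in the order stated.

stool();
translate([0, 0, 414]) spool();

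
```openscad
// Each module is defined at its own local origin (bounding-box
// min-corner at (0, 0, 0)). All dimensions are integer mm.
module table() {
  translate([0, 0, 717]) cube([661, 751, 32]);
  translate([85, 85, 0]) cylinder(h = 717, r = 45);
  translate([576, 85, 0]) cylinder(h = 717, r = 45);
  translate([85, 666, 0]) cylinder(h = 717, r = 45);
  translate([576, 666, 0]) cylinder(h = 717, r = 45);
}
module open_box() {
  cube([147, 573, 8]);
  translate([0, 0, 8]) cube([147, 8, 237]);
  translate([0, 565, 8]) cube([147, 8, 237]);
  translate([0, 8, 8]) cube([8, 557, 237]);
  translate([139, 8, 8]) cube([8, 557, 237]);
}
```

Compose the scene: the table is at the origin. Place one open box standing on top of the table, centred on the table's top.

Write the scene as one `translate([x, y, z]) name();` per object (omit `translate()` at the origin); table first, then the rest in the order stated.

table();
translate([257, 89, 749]) open_box();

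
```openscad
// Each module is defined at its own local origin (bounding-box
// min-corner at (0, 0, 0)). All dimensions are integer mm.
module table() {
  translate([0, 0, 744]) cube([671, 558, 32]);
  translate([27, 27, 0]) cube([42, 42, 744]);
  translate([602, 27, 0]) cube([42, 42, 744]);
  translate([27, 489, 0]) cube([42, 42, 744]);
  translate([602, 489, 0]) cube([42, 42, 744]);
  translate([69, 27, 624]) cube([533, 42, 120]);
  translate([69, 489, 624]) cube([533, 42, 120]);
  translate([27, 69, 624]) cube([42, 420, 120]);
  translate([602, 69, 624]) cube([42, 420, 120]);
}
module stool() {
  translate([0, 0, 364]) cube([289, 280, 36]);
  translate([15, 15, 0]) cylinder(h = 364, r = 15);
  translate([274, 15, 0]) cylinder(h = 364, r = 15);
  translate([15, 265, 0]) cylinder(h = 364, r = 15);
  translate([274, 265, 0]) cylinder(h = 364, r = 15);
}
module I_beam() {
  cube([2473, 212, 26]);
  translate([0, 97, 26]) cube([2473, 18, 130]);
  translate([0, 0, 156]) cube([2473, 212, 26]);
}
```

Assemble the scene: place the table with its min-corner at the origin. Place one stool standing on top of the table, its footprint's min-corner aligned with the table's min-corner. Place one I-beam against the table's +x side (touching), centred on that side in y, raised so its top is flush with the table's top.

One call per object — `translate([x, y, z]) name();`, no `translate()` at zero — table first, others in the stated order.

table();
translate([0, 0, 776]) stool();
translate([671, 173, 594]) I_beam();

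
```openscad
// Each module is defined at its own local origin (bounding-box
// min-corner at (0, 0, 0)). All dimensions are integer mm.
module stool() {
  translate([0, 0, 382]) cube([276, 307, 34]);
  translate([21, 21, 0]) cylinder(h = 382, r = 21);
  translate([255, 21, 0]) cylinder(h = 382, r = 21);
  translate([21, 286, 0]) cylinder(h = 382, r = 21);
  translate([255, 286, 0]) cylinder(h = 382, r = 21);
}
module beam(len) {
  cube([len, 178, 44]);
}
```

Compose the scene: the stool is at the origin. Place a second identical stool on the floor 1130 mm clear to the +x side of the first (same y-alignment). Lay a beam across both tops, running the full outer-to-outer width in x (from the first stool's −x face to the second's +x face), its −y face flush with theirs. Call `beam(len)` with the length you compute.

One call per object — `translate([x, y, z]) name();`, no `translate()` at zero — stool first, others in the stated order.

stool();
translate([1406, 0, 0]) stool();
translate([0, 0, 416]) beam(1682);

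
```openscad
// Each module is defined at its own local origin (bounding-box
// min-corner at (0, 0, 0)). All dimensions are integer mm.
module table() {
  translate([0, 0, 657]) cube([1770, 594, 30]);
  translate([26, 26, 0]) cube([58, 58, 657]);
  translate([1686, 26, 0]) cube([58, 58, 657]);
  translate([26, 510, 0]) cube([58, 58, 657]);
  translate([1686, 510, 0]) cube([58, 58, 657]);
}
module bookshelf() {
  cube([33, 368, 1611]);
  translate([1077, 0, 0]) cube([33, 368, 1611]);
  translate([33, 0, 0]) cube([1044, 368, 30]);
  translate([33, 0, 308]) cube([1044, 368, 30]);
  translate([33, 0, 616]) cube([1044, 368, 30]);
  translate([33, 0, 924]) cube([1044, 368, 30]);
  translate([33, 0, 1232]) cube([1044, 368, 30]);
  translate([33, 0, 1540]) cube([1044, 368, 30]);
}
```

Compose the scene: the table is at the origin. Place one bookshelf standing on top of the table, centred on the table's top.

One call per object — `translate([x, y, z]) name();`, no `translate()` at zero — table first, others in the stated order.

table();
translate([330, 113, 687]) bookshelf();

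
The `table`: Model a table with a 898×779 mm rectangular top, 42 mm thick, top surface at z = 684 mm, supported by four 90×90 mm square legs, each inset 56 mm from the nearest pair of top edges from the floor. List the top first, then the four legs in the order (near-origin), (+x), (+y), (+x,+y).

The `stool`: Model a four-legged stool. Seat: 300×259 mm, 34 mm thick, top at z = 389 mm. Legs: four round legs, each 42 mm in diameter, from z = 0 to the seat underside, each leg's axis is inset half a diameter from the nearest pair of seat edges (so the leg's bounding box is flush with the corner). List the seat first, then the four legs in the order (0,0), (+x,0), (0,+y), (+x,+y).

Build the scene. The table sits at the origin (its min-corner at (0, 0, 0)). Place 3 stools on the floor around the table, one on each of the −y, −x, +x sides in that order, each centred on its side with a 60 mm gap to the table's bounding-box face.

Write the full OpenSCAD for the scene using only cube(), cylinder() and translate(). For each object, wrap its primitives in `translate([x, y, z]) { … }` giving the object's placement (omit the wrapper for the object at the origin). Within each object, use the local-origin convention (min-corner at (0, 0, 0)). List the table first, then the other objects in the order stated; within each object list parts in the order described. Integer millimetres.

translate([0, 0, 642]) cube([898, 779, 42]);
translate([56, 56, 0]) cube([90, 90, 642]);
translate([752, 56, 0]) cube([90, 90, 642]);
translate([56, 633, 0]) cube([90, 90, 642]);
translate([752, 633, 0]) cube([90, 90, 642]);
translate([299, -319, 0]) {
  translate([0, 0, 355]) cube([300, 259, 34]);
  translate([21, 21, 0]) cylinder(h = 355, r = 21);
  translate([279, 21, 0]) cylinder(h = 355, r = 21);
  translate([21, 238, 0]) cylinder(h = 355, r = 21);
  translate([279, 238, 0]) cylinder(h = 355, r = 21);
}
translate([-360, 260, 0]) {
  translate([0, 0, 355]) cube([300, 259, 34]);
  translate([21, 21, 0]) cylinder(h = 355, r = 21);
  translate([279, 21, 0]) cylinder(h = 355, r = 21);
  translate([21, 238, 0]) cylinder(h = 355, r = 21);
  translate([279, 238, 0]) cylinder(h = 355, r = 21);
}
translate([958, 260, 0]) {
  translate([0, 0, 355]) cube([300, 259, 34]);
  translate([21, 21, 0]) cylinder(h = 355, r = 21);
  translate([279, 21, 0]) cylinder(h = 355, r = 21);
  translate([21, 238, 0]) cylinder(h = 355, r = 21);
  translate([279, 238, 0]) cylinder(h = 355, r = 21);
}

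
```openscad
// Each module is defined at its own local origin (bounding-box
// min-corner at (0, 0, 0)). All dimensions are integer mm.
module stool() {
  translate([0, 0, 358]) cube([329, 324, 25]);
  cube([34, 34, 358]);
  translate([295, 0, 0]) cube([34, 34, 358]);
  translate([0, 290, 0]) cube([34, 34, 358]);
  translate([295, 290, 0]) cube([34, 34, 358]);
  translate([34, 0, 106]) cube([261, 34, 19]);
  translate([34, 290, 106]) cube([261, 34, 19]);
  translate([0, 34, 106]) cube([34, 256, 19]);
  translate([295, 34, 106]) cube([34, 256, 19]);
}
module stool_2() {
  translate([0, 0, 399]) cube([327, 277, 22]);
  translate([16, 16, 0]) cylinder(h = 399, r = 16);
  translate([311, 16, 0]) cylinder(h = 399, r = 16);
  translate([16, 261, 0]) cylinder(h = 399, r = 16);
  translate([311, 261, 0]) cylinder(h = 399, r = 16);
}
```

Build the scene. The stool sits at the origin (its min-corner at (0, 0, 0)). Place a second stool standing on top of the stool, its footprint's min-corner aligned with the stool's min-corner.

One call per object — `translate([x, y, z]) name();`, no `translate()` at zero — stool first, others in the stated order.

stool();
translate([0, 0, 383]) stool_2();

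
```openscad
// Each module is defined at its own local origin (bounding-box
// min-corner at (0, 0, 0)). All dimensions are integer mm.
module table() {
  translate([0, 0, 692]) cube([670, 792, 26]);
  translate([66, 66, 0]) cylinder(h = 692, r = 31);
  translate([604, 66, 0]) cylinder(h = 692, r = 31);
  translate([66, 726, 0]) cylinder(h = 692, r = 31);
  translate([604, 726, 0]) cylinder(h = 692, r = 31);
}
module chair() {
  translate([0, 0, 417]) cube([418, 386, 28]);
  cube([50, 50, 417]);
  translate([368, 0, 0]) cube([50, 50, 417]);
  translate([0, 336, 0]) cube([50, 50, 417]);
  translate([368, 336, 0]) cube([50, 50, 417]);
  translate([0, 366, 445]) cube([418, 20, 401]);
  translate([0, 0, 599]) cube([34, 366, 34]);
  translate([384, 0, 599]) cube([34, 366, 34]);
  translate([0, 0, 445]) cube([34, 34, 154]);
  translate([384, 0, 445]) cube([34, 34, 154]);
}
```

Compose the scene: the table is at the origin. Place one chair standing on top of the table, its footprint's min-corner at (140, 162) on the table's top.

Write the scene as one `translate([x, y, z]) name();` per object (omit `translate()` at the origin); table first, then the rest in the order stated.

table();
translate([140, 162, 718]) chair();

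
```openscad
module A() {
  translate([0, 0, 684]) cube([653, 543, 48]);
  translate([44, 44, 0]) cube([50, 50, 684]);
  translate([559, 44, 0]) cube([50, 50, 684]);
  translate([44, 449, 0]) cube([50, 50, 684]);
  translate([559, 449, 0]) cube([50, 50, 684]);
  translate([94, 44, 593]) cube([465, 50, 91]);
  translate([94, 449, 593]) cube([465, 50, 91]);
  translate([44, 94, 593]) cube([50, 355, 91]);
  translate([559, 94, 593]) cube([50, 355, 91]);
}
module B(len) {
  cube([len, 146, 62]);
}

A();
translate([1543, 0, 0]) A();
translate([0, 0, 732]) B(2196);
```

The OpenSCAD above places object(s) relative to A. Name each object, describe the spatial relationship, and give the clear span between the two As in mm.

Second table starts at x = 1543; first ends at x = 653; clear span = 1543 − 653 = 890 mm.

A is a table. B is a beam. A beam spans the tops of two tables. The clear span between the two tables is 890 mm.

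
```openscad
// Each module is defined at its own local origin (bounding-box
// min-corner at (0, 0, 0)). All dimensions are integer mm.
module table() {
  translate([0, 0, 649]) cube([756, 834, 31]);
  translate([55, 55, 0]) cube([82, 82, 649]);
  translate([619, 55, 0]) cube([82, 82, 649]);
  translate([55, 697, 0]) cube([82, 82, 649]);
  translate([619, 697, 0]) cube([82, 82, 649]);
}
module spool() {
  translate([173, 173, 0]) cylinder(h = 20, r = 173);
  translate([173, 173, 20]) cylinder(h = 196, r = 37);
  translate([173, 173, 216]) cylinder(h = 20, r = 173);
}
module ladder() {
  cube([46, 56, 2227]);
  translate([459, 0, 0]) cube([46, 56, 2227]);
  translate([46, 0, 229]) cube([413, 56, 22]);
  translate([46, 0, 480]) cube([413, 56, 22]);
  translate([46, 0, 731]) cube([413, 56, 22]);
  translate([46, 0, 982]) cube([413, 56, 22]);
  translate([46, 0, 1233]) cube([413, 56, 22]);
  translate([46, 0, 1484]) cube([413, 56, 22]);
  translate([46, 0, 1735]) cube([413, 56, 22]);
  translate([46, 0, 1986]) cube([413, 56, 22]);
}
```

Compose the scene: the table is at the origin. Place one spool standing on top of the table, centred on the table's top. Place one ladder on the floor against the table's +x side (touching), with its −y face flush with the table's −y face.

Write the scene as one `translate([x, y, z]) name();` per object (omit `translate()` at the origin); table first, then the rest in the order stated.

table();
translate([205, 244, 680]) spool();
translate([756, 0, 0]) ladder();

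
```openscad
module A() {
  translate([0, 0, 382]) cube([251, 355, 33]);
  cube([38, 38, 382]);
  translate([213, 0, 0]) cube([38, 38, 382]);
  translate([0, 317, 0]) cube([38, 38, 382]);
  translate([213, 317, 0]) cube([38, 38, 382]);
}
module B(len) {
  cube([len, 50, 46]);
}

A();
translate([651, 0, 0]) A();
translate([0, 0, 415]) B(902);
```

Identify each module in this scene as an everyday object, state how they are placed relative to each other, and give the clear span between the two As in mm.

A is a stool. B is a beam. A beam spans the tops of two stools. The clear span between the two stools is 400 mm.

Second stool starts at x = 651; first ends at x = 251; clear span = 651 − 251 = 400 mm.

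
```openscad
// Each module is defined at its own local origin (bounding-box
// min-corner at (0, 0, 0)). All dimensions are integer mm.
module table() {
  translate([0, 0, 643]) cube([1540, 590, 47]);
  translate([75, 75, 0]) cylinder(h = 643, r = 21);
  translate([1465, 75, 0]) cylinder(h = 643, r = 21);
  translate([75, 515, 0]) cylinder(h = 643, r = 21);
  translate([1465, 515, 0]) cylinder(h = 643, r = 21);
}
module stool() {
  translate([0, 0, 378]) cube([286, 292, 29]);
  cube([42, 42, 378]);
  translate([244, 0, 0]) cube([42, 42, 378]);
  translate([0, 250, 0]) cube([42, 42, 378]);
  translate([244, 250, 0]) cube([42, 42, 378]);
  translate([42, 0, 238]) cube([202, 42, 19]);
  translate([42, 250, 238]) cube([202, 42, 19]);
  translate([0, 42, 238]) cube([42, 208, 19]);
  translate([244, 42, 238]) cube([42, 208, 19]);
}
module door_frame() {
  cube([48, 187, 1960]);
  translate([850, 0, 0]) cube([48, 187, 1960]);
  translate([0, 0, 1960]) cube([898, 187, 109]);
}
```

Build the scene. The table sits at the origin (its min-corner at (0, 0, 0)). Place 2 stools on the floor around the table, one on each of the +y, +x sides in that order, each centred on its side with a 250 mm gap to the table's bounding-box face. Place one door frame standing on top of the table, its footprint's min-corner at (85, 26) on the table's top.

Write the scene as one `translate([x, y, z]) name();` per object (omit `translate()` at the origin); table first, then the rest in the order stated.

table();
translate([627, 840, 0]) stool();
translate([1790, 149, 0]) stool();
translate([85, 26, 690]) door_frame();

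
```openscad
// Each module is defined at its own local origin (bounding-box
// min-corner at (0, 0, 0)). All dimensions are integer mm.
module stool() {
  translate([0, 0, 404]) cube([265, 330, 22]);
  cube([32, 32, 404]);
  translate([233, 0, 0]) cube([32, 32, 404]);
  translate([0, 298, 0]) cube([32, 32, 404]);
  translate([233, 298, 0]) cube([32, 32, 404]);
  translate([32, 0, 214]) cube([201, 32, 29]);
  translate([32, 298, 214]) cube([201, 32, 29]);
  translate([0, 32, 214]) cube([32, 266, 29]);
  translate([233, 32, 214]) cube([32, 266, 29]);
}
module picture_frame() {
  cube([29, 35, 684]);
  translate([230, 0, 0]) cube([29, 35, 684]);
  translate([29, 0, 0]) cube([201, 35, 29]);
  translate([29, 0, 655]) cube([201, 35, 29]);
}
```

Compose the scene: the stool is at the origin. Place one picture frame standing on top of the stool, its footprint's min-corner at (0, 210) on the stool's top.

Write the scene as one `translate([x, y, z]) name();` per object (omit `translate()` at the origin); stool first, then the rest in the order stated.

stool();
translate([0, 210, 426]) picture_frame();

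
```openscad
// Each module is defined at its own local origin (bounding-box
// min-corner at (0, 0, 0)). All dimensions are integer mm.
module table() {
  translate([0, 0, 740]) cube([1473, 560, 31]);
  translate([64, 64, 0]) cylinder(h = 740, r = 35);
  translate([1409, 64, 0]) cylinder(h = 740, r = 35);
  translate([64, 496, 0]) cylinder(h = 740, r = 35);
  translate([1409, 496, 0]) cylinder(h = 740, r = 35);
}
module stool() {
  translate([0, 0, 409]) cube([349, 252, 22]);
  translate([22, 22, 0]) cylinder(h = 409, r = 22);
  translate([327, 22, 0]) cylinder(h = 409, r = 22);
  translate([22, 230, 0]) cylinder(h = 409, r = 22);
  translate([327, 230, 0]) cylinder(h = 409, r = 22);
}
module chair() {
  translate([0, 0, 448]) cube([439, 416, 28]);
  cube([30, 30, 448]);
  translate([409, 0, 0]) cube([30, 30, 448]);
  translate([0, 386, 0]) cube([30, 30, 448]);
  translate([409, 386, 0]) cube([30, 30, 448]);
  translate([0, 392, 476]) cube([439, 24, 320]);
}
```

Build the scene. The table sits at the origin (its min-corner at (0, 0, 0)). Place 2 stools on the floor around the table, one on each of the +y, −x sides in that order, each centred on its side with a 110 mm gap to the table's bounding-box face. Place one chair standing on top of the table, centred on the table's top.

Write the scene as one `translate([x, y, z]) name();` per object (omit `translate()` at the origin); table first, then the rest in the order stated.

table();
translate([562, 670, 0]) stool();
translate([-459, 154, 0]) stool();
translate([517, 72, 771]) chair();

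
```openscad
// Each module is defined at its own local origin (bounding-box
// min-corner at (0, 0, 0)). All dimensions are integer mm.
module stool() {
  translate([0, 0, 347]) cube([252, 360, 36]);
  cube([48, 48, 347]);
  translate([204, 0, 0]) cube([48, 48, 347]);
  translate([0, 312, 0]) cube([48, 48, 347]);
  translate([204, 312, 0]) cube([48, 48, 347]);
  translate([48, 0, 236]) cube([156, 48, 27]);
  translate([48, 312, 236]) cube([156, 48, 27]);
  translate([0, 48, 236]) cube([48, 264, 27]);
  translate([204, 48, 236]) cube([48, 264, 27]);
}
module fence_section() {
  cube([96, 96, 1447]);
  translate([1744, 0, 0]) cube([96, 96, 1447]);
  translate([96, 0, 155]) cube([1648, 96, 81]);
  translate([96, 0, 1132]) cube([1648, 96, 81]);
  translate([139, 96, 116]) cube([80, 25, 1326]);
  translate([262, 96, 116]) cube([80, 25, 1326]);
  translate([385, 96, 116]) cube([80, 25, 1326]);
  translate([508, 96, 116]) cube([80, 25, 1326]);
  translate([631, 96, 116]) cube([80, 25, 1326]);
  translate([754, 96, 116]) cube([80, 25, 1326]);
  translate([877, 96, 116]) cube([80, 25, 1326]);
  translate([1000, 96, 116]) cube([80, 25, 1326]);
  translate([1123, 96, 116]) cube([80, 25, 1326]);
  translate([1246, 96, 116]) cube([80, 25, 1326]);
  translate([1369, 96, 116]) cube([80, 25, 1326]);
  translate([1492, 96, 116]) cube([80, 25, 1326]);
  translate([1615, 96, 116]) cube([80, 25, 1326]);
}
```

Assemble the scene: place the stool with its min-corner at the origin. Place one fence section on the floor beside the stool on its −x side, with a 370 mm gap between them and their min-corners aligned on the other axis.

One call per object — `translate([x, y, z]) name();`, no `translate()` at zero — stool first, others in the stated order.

stool();
translate([-2210, 0, 0]) fence_section();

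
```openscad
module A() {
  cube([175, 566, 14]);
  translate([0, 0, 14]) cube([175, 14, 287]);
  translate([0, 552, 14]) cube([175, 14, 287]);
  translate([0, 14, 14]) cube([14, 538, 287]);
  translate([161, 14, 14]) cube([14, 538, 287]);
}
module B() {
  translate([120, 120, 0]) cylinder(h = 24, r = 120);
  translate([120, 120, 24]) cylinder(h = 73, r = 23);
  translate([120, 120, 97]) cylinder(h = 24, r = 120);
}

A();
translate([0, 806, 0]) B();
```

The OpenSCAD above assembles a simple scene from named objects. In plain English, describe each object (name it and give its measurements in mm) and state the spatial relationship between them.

A is an open-topped rectangular box: outside dimensions 175×566×301 mm, with a uniform wall and base thickness of 14 mm. The base is a full 175×566 slab on the floor; four walls sit on top of the base. The front and back walls (the −y and +y sides) span the full width; the two side walls fit between them.

B is a spool: two coaxial disc flanges of radius 120 mm and thickness 24 mm, joined by a core cylinder of radius 23 mm and height 73 mm. The lower flange rests on z = 0 and the three cylinders share a vertical axis.

The spool is on the floor beside the open box on its +y side.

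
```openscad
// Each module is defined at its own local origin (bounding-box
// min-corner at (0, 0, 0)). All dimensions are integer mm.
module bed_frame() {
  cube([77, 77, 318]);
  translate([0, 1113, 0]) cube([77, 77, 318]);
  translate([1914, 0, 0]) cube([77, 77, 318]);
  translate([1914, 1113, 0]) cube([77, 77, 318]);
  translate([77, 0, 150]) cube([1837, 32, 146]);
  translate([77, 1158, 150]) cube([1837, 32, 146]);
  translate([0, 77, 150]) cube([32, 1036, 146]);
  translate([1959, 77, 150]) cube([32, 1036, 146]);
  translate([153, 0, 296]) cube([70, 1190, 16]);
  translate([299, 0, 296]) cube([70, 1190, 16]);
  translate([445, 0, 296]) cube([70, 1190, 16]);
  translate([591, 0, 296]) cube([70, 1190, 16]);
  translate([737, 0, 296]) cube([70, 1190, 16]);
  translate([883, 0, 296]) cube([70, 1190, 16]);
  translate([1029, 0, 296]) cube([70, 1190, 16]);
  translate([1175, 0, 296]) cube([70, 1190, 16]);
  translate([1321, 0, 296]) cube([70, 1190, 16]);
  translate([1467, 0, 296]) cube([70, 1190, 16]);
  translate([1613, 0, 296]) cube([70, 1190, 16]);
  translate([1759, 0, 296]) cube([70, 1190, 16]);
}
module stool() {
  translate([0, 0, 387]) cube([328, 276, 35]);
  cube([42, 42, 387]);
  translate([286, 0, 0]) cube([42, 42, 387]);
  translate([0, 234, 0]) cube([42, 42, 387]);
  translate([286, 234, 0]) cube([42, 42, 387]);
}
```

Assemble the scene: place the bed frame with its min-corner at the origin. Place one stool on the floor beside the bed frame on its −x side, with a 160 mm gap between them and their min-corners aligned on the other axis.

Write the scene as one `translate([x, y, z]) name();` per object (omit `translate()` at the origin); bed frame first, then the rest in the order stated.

bed_frame();
translate([-488, 0, 0]) stool();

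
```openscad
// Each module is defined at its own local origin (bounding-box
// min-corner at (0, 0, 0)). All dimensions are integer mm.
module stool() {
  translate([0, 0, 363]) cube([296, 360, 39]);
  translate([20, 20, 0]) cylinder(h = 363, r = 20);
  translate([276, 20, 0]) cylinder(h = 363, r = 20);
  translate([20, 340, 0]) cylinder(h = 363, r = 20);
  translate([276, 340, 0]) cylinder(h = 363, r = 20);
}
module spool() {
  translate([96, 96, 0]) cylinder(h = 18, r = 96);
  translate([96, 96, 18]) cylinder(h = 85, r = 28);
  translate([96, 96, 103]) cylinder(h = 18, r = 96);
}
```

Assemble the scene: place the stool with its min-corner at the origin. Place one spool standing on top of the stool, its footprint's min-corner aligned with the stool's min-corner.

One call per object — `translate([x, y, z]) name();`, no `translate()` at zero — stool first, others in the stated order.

stool();
translate([0, 0, 402]) spool();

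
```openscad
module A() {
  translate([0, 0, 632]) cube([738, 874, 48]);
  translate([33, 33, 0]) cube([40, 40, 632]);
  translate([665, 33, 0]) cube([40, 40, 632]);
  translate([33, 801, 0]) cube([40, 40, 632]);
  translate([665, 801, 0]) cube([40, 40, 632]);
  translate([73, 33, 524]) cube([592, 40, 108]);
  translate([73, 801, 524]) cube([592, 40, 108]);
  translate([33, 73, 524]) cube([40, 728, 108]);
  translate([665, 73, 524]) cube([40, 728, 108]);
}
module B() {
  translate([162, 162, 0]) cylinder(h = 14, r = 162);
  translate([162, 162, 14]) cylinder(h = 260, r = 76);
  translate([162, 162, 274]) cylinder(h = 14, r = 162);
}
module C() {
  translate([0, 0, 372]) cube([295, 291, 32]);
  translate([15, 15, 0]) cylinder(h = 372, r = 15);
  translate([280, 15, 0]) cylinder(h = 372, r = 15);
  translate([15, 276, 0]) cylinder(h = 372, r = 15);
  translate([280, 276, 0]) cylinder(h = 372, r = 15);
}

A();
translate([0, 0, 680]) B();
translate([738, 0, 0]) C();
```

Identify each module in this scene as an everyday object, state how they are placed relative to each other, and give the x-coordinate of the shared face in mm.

The table's +x face and the stool's −x face are both at x = 738 mm.

A is a table. B is a spool. C is a stool. The spool is on top of the table. The stool is against the table's +x side, with their −y faces flush. The x-coordinate of the shared face is 738 mm.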